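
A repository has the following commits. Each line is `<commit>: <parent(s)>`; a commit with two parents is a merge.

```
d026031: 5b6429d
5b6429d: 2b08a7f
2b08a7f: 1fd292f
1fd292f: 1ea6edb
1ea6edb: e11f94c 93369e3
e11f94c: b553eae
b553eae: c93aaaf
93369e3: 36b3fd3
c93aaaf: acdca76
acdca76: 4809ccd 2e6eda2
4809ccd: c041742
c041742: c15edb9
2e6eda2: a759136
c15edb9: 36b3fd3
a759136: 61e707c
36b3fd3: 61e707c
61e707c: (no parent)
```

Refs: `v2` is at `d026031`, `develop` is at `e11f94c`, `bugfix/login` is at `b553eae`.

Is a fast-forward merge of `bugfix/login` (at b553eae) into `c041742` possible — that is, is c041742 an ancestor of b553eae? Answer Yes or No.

A fast-forward from c041742 to b553eae is possible iff c041742 is an ancestor of b553eae.
Ancestors of b553eae: {2e6eda2, 36b3fd3, 4809ccd, 61e707c, a759136, acdca76, b553eae, c041742, c15edb9, c93aaaf}.
c041742 is among them, so fast-forward is possible.

Yes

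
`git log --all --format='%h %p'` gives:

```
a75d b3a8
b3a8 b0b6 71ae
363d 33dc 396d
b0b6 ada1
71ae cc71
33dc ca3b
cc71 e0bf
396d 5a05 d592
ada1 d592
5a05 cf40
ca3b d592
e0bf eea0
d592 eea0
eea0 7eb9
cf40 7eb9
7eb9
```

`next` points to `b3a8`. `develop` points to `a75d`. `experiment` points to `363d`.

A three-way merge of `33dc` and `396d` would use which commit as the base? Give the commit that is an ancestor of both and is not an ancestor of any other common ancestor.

Ancestors of 33dc: {33dc, 7eb9, ca3b, d592, eea0}.
Ancestors of 396d: {396d, 5a05, 7eb9, cf40, d592, eea0}.
Common ancestors: {7eb9, d592, eea0}.
Among these, d592 is not an ancestor of any other common ancestor — it is the merge base.

d592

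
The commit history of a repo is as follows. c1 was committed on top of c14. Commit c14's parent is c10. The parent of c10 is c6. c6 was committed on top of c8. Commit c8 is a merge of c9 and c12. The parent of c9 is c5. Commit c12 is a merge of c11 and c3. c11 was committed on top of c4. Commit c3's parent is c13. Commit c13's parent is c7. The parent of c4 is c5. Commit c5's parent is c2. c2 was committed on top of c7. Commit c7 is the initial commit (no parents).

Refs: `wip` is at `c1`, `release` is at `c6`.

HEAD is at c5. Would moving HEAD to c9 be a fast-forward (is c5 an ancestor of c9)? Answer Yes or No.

A fast-forward from c5 to c9 is possible iff c5 is an ancestor of c9.
Ancestors of c9: {c2, c5, c7, c9}.
c5 is among them, so fast-forward is possible.

Yes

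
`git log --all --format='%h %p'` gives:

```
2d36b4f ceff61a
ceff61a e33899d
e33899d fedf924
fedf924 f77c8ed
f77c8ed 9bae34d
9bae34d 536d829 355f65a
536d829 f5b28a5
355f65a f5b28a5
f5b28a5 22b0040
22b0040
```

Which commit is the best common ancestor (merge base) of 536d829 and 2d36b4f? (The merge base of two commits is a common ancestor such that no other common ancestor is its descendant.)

Ancestors of 536d829: {22b0040, 536d829, f5b28a5}.
Ancestors of 2d36b4f: {22b0040, 2d36b4f, 355f65a, 536d829, 9bae34d, ceff61a, e33899d, f5b28a5, f77c8ed, fedf924}.
Common ancestors: {22b0040, 536d829, f5b28a5}.
Among these, 536d829 is not an ancestor of any other common ancestor — it is the merge base.

536d829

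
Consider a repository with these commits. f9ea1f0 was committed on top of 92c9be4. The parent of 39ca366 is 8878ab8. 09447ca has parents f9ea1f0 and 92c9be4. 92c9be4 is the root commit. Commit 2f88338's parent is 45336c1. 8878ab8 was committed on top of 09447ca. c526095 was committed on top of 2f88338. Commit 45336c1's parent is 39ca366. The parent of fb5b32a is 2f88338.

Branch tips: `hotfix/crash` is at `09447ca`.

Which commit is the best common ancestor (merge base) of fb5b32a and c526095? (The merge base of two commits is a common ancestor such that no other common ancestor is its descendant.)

2f88338

Ancestors of fb5b32a: {09447ca, 2f88338, 39ca366, 45336c1, 8878ab8, 92c9be4, f9ea1f0, fb5b32a}.
Ancestors of c526095: {09447ca, 2f88338, 39ca366, 45336c1, 8878ab8, 92c9be4, c526095, f9ea1f0}.
Common ancestors: {09447ca, 2f88338, 39ca366, 45336c1, 8878ab8, 92c9be4, f9ea1f0}.
Among these, 2f88338 is not an ancestor of any other common ancestor — it is the merge base.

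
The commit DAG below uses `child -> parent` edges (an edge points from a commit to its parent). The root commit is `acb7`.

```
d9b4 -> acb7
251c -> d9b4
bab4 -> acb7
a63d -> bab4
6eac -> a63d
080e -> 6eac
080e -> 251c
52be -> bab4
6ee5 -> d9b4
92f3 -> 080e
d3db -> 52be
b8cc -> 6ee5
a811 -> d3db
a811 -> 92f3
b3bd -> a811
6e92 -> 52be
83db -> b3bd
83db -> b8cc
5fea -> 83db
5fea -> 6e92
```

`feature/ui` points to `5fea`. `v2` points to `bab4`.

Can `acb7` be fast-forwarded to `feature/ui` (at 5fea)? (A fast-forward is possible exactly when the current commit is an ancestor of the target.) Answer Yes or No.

Yes

A fast-forward from acb7 to 5fea is possible iff acb7 is an ancestor of 5fea.
Ancestors of 5fea: {080e, 251c, 52be, 5fea, 6e92, 6eac, 6ee5, 83db, 92f3, a63d, a811, acb7, b3bd, b8cc, bab4, d3db, d9b4}.
acb7 is among them, so fast-forward is possible.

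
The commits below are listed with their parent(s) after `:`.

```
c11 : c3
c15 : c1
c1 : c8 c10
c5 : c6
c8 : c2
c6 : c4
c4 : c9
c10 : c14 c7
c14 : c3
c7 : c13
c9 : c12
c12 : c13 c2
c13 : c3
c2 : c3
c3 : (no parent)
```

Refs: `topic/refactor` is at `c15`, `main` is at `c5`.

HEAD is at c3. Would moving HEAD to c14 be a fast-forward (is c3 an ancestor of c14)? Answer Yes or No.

Yes

A fast-forward from c3 to c14 is possible iff c3 is an ancestor of c14.
Ancestors of c14: {c14, c3}.
c3 is among them, so fast-forward is possible.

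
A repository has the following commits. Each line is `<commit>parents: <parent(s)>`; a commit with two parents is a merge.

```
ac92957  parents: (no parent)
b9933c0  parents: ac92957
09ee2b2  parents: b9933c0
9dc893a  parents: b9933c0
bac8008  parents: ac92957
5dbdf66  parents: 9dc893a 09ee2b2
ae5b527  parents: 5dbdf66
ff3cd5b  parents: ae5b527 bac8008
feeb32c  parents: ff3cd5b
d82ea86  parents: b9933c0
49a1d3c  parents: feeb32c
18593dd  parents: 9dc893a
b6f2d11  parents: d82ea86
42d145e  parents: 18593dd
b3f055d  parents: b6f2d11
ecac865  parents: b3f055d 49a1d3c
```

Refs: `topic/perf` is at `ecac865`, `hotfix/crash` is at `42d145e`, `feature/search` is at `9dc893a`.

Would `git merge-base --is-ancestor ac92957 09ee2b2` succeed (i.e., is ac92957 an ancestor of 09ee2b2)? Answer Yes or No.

Yes

Ancestors of 09ee2b2 (commits reachable by following parents): {09ee2b2, ac92957, b9933c0}.
ac92957 is in that set, so it is an ancestor of 09ee2b2.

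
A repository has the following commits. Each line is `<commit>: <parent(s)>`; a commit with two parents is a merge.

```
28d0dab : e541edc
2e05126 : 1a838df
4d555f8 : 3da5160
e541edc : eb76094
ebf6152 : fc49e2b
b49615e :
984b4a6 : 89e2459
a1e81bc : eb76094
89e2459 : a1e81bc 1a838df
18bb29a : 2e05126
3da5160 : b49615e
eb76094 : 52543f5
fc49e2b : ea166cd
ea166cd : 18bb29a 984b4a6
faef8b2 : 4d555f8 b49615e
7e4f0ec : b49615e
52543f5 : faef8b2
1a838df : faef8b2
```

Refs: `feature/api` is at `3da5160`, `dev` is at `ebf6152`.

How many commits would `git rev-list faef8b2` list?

4

Walking parent pointers from faef8b2: reachable set = {3da5160, 4d555f8, b49615e, faef8b2}.
That is 4 commits.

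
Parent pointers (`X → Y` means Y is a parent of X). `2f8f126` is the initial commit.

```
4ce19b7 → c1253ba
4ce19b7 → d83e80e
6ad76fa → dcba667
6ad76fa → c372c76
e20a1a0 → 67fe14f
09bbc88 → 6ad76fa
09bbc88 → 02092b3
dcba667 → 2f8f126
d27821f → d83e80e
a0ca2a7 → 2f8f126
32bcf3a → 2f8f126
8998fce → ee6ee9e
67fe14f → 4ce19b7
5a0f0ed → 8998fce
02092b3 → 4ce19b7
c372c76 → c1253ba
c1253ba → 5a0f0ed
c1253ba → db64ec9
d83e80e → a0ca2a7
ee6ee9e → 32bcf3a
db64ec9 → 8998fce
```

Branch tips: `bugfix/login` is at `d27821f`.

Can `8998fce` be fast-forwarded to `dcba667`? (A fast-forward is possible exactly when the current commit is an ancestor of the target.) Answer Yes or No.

No

A fast-forward from 8998fce to dcba667 is possible iff 8998fce is an ancestor of dcba667.
Ancestors of dcba667: {2f8f126, dcba667}.
8998fce is not among them, so fast-forward is not possible.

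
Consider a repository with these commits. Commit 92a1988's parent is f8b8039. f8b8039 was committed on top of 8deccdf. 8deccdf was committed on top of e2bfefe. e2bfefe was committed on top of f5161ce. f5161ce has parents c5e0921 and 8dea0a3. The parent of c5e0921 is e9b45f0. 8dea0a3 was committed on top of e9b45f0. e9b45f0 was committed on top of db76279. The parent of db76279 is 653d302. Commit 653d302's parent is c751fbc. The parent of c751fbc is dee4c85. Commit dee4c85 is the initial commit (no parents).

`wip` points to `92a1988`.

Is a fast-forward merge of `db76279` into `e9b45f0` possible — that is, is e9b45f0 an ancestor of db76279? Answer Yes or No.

A fast-forward from e9b45f0 to db76279 is possible iff e9b45f0 is an ancestor of db76279.
Ancestors of db76279: {653d302, c751fbc, db76279, dee4c85}.
e9b45f0 is not among them, so fast-forward is not possible.

No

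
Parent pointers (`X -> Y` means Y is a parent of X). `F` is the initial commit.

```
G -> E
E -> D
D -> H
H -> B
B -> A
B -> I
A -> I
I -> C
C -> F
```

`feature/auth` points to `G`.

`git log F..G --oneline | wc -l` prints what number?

8

Reachable from G: {A, B, C, D, E, F, G, H, I}.
Reachable from F: {F}.
In G's history but not F's: {A, B, C, D, E, G, H, I} — 8 commits.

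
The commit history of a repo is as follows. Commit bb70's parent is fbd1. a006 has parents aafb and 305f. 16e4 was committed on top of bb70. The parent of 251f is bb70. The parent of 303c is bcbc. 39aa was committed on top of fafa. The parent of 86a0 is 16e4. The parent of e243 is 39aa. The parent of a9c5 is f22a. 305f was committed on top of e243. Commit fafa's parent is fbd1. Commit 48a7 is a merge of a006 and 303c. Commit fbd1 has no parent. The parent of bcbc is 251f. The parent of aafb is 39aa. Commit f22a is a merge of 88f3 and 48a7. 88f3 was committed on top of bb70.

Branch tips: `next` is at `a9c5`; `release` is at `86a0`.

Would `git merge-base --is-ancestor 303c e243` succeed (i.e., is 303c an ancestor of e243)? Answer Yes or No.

No

Ancestors of e243: {39aa, e243, fafa, fbd1}.
303c is not in that set, so it is not an ancestor of e243.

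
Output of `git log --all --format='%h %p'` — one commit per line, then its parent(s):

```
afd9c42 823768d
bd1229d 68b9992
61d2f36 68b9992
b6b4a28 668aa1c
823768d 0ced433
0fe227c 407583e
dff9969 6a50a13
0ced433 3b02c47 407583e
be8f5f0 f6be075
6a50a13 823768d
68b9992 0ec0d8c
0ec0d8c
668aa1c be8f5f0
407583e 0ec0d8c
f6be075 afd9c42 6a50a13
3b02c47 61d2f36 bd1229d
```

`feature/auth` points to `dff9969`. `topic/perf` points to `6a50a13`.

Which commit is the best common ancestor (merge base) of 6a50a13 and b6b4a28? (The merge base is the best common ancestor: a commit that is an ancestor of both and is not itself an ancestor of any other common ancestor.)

6a50a13

Ancestors of 6a50a13: {0ced433, 0ec0d8c, 3b02c47, 407583e, 61d2f36, 68b9992, 6a50a13, 823768d, bd1229d}.
Ancestors of b6b4a28: {0ced433, 0ec0d8c, 3b02c47, 407583e, 61d2f36, 668aa1c, 68b9992, 6a50a13, 823768d, afd9c42, b6b4a28, bd1229d, be8f5f0, f6be075}.
Common ancestors: {0ced433, 0ec0d8c, 3b02c47, 407583e, 61d2f36, 68b9992, 6a50a13, 823768d, bd1229d}.
Among these, 6a50a13 is not an ancestor of any other common ancestor — it is the merge base.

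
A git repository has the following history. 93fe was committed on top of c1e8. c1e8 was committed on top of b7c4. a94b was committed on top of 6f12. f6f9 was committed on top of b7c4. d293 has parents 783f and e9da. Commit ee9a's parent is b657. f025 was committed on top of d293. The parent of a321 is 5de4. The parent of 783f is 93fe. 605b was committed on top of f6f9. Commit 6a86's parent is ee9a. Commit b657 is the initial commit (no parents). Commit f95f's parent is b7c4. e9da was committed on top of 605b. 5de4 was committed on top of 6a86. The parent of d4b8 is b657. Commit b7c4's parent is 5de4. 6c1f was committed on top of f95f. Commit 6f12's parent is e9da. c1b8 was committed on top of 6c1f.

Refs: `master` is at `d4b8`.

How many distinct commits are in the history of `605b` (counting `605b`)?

Walking parent pointers from 605b: reachable set = {5de4, 605b, 6a86, b657, b7c4, ee9a, f6f9}.
That is 7 commits.

7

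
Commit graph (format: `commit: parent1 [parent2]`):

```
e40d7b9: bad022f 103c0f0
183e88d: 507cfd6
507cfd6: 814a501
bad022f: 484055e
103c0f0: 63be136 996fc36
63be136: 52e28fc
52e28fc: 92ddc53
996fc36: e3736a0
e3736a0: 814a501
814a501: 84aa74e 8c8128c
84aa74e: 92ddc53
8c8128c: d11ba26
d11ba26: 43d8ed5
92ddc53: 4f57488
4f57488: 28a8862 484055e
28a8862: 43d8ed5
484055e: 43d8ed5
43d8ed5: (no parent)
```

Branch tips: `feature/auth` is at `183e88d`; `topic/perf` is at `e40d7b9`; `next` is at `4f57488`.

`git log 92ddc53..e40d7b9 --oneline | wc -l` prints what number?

11

Reachable from e40d7b9: {103c0f0, 28a8862, 43d8ed5, 484055e, 4f57488, 52e28fc, 63be136, 814a501, 84aa74e, 8c8128c, 92ddc53, 996fc36, bad022f, d11ba26, e3736a0, e40d7b9}.
Reachable from 92ddc53: {28a8862, 43d8ed5, 484055e, 4f57488, 92ddc53}.
In e40d7b9's history but not 92ddc53's: {103c0f0, 52e28fc, 63be136, 814a501, 84aa74e, 8c8128c, 996fc36, bad022f, d11ba26, e3736a0, e40d7b9} — 11 commits.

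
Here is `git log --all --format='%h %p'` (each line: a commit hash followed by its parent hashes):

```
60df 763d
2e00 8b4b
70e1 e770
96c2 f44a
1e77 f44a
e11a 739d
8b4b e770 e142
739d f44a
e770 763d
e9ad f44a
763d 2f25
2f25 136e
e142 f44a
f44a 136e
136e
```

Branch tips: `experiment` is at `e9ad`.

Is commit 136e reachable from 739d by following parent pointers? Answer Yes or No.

Ancestors of 739d (commits reachable by following parents): {136e, 739d, f44a}.
136e is in that set, so it is an ancestor of 739d.

Yes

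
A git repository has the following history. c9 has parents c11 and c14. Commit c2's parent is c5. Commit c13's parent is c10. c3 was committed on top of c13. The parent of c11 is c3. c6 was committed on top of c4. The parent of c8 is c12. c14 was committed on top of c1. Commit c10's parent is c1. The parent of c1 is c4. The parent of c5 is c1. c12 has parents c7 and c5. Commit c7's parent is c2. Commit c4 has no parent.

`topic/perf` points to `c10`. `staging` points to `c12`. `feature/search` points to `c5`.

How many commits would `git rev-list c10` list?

3

Walking parent pointers from c10: reachable set = {c1, c10, c4}.
That is 3 commits.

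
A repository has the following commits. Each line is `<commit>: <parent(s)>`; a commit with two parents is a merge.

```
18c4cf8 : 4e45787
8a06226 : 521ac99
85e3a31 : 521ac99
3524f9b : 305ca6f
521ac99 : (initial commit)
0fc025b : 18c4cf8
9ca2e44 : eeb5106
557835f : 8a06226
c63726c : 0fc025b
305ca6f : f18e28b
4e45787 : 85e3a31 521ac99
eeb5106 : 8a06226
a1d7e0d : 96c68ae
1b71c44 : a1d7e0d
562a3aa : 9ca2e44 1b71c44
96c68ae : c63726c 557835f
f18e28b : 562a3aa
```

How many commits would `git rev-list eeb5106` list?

Walking parent pointers from eeb5106: reachable set = {521ac99, 8a06226, eeb5106}.
That is 3 commits.

3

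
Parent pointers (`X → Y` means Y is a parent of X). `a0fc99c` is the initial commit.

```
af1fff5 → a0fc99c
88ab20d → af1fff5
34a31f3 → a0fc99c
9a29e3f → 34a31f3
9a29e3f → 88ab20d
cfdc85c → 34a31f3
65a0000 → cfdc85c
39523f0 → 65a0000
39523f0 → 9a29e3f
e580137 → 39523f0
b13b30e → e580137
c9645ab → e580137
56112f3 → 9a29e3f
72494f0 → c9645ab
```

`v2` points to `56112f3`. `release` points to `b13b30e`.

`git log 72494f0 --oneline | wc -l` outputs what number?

11

Walking parent pointers from 72494f0: reachable set = {34a31f3, 39523f0, 65a0000, 72494f0, 88ab20d, 9a29e3f, a0fc99c, af1fff5, c9645ab, cfdc85c, e580137}.
That is 11 commits.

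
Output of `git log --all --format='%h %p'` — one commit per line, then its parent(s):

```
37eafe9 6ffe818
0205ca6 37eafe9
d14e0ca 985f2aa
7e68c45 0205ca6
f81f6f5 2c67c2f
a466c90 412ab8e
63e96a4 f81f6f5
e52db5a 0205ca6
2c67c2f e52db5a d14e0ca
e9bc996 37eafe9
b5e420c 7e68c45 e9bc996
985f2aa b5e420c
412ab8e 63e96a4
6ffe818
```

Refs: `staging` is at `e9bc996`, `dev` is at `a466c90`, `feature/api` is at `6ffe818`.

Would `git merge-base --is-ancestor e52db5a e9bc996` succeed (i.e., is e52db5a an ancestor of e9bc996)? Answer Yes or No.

No

Ancestors of e9bc996: {37eafe9, 6ffe818, e9bc996}.
e52db5a is not in that set, so it is not an ancestor of e9bc996.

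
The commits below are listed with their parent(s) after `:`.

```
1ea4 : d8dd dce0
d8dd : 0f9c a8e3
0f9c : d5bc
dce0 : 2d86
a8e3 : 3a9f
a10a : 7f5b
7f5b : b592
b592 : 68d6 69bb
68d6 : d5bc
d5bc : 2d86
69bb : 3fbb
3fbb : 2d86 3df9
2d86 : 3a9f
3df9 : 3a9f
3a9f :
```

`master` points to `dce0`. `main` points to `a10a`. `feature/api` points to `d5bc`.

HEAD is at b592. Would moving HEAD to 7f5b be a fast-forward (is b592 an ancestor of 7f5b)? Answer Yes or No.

Yes

A fast-forward from b592 to 7f5b is possible iff b592 is an ancestor of 7f5b.
Ancestors of 7f5b: {2d86, 3a9f, 3df9, 3fbb, 68d6, 69bb, 7f5b, b592, d5bc}.
b592 is among them, so fast-forward is possible.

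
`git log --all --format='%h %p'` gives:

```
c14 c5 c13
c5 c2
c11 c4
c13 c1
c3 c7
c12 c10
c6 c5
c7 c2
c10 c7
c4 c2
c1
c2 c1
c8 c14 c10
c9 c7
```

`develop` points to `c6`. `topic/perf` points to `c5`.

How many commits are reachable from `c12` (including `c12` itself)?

Walking parent pointers from c12: reachable set = {c1, c10, c12, c2, c7}.
That is 5 commits.

5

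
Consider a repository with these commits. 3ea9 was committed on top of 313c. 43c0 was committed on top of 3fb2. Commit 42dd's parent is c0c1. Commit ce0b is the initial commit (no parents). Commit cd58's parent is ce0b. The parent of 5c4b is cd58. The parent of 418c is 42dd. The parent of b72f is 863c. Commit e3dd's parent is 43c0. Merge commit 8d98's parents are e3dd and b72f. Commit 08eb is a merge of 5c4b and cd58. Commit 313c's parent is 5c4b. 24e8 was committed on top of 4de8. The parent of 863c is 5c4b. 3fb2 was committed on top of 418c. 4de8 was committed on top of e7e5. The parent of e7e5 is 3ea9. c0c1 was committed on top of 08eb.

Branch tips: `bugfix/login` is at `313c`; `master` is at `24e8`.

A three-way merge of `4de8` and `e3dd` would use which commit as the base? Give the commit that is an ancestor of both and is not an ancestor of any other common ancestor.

5c4b

Ancestors of 4de8: {313c, 3ea9, 4de8, 5c4b, cd58, ce0b, e7e5}.
Ancestors of e3dd: {08eb, 3fb2, 418c, 42dd, 43c0, 5c4b, c0c1, cd58, ce0b, e3dd}.
Common ancestors: {5c4b, cd58, ce0b}.
Among these, 5c4b is not an ancestor of any other common ancestor — it is the merge base.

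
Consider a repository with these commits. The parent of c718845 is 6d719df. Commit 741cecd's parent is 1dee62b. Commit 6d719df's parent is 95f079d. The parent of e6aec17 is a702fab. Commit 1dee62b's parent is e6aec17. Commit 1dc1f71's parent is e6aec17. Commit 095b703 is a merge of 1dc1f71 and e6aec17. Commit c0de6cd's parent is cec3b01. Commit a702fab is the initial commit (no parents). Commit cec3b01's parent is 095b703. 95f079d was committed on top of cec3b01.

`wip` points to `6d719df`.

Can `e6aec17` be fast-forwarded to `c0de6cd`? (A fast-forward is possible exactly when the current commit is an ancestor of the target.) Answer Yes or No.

A fast-forward from e6aec17 to c0de6cd is possible iff e6aec17 is an ancestor of c0de6cd.
Ancestors of c0de6cd: {095b703, 1dc1f71, a702fab, c0de6cd, cec3b01, e6aec17}.
e6aec17 is among them, so fast-forward is possible.

Yes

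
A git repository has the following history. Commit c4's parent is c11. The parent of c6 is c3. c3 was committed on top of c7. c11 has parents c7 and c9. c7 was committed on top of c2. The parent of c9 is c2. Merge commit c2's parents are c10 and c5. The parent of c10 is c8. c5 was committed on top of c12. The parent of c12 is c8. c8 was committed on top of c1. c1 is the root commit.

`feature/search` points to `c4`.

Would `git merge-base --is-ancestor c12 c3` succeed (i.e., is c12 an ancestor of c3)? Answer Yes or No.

Yes

Ancestors of c3 (commits reachable by following parents): {c1, c10, c12, c2, c3, c5, c7, c8}.
c12 is in that set, so it is an ancestor of c3.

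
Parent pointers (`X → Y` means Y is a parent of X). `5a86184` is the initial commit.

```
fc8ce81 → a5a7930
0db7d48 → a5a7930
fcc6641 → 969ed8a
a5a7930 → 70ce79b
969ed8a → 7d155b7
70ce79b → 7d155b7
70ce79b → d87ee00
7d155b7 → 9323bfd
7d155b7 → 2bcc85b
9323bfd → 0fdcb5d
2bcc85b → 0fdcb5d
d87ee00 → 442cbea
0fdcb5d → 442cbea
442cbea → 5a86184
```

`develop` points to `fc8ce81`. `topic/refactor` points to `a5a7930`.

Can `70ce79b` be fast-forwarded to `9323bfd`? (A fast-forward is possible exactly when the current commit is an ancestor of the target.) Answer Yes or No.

A fast-forward from 70ce79b to 9323bfd is possible iff 70ce79b is an ancestor of 9323bfd.
Ancestors of 9323bfd: {0fdcb5d, 442cbea, 5a86184, 9323bfd}.
70ce79b is not among them, so fast-forward is not possible.

No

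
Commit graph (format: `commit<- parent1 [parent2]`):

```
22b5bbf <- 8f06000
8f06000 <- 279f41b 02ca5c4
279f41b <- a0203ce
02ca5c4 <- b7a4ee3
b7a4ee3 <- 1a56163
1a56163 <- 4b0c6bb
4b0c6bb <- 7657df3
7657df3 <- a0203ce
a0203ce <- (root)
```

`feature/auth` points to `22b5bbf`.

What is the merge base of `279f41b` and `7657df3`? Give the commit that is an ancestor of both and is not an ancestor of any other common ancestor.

a0203ce

Ancestors of 279f41b: {279f41b, a0203ce}.
Ancestors of 7657df3: {7657df3, a0203ce}.
Common ancestors: {a0203ce}.
The only common ancestor is a0203ce, so it is the merge base.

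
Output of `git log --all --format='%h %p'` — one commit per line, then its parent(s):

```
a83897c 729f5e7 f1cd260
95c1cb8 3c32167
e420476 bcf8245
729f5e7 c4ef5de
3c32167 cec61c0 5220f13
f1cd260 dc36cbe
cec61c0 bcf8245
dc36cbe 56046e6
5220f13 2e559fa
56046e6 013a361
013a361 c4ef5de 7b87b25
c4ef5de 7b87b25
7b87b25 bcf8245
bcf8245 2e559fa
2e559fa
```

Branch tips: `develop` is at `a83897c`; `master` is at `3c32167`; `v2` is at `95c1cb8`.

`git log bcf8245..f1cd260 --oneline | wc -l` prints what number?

6

Reachable from f1cd260: {013a361, 2e559fa, 56046e6, 7b87b25, bcf8245, c4ef5de, dc36cbe, f1cd260}.
Reachable from bcf8245: {2e559fa, bcf8245}.
In f1cd260's history but not bcf8245's: {013a361, 56046e6, 7b87b25, c4ef5de, dc36cbe, f1cd260} — 6 commits.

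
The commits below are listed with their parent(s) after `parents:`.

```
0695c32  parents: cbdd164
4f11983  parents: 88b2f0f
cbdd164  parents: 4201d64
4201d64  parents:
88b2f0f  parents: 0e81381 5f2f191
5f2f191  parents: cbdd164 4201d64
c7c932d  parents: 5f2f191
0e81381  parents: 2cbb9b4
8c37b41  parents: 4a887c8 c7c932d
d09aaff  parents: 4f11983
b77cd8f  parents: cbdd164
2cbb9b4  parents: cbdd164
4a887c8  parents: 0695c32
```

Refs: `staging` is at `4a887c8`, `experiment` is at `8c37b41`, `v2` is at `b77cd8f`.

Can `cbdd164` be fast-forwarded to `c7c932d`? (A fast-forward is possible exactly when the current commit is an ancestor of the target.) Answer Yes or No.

A fast-forward from cbdd164 to c7c932d is possible iff cbdd164 is an ancestor of c7c932d.
Ancestors of c7c932d: {4201d64, 5f2f191, c7c932d, cbdd164}.
cbdd164 is among them, so fast-forward is possible.

Yes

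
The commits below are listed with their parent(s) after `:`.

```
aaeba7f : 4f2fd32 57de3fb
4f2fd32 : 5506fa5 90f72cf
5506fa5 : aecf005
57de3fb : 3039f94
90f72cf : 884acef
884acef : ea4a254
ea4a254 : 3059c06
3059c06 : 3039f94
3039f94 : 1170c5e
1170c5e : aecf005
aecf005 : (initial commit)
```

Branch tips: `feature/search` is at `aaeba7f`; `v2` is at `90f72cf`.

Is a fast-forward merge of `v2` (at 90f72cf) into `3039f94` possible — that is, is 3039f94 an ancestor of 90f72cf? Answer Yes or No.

Yes

A fast-forward from 3039f94 to 90f72cf is possible iff 3039f94 is an ancestor of 90f72cf.
Ancestors of 90f72cf: {1170c5e, 3039f94, 3059c06, 884acef, 90f72cf, aecf005, ea4a254}.
3039f94 is among them, so fast-forward is possible.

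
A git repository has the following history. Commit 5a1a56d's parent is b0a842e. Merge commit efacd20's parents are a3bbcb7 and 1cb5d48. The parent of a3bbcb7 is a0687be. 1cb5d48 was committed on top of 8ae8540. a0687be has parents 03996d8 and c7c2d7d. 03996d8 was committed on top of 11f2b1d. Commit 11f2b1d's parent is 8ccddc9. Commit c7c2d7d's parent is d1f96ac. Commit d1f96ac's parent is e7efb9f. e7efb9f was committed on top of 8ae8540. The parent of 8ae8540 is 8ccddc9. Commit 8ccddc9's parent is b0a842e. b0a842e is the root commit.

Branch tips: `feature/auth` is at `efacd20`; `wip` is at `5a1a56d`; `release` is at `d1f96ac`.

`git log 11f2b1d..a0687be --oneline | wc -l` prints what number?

Reachable from a0687be: {03996d8, 11f2b1d, 8ae8540, 8ccddc9, a0687be, b0a842e, c7c2d7d, d1f96ac, e7efb9f}.
Reachable from 11f2b1d: {11f2b1d, 8ccddc9, b0a842e}.
In a0687be's history but not 11f2b1d's: {03996d8, 8ae8540, a0687be, c7c2d7d, d1f96ac, e7efb9f} — 6 commits.

6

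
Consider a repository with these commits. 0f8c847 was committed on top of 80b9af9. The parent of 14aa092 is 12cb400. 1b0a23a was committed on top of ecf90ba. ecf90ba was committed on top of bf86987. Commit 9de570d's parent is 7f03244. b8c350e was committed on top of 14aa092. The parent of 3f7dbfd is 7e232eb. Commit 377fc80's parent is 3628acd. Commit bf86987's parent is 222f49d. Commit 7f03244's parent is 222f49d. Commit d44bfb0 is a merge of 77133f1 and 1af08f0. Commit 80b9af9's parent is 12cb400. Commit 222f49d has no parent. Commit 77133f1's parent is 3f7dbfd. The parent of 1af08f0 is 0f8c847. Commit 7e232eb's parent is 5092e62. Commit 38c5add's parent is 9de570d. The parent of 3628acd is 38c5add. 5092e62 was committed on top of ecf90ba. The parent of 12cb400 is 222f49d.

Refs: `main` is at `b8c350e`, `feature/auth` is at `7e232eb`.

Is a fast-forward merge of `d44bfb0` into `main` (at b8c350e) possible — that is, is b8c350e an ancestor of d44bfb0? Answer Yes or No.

No

A fast-forward from b8c350e to d44bfb0 is possible iff b8c350e is an ancestor of d44bfb0.
Ancestors of d44bfb0: {0f8c847, 12cb400, 1af08f0, 222f49d, 3f7dbfd, 5092e62, 77133f1, 7e232eb, 80b9af9, bf86987, d44bfb0, ecf90ba}.
b8c350e is not among them, so fast-forward is not possible.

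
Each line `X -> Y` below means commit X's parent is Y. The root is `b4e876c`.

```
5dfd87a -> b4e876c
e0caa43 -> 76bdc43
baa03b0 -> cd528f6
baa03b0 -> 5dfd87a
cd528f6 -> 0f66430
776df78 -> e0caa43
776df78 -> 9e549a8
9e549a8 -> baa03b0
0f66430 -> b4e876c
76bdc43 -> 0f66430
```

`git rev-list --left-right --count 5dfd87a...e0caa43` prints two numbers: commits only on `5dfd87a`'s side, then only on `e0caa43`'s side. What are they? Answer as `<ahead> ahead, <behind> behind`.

1 ahead, 3 behind

Reachable from 5dfd87a: {5dfd87a, b4e876c}.
Reachable from e0caa43: {0f66430, 76bdc43, b4e876c, e0caa43}.
Only in 5dfd87a's history (ahead): {5dfd87a} — 1.
Only in e0caa43's history (behind): {0f66430, 76bdc43, e0caa43} — 3.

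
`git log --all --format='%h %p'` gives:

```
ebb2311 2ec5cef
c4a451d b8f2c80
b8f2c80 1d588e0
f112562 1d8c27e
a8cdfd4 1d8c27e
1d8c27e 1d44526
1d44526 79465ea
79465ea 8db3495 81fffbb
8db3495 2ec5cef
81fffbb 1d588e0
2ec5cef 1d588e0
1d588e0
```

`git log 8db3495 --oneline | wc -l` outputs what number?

Walking parent pointers from 8db3495: reachable set = {1d588e0, 2ec5cef, 8db3495}.
That is 3 commits.

3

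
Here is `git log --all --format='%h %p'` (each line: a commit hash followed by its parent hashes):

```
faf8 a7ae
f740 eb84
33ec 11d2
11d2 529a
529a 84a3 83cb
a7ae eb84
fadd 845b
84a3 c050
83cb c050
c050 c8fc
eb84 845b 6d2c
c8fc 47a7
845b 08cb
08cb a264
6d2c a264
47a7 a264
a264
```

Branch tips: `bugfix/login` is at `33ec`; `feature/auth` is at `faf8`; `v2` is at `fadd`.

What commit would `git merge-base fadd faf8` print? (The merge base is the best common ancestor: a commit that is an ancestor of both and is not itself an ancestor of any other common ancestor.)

Ancestors of fadd: {08cb, 845b, a264, fadd}.
Ancestors of faf8: {08cb, 6d2c, 845b, a264, a7ae, eb84, faf8}.
Common ancestors: {08cb, 845b, a264}.
Among these, 845b is not an ancestor of any other common ancestor — it is the merge base.

845b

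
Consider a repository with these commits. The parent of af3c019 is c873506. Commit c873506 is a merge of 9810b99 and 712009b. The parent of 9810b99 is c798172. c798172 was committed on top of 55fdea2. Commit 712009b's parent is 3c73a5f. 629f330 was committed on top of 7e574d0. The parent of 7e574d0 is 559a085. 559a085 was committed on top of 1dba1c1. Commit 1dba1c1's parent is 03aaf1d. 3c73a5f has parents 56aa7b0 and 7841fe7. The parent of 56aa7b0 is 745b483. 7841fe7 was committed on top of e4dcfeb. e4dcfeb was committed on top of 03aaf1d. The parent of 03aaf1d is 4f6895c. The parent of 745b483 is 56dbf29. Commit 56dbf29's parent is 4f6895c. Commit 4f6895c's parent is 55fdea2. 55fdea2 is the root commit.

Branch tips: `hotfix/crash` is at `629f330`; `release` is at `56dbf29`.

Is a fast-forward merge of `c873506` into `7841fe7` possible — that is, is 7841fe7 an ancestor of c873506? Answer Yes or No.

A fast-forward from 7841fe7 to c873506 is possible iff 7841fe7 is an ancestor of c873506.
Ancestors of c873506: {03aaf1d, 3c73a5f, 4f6895c, 55fdea2, 56aa7b0, 56dbf29, 712009b, 745b483, 7841fe7, 9810b99, c798172, c873506, e4dcfeb}.
7841fe7 is among them, so fast-forward is possible.

Yes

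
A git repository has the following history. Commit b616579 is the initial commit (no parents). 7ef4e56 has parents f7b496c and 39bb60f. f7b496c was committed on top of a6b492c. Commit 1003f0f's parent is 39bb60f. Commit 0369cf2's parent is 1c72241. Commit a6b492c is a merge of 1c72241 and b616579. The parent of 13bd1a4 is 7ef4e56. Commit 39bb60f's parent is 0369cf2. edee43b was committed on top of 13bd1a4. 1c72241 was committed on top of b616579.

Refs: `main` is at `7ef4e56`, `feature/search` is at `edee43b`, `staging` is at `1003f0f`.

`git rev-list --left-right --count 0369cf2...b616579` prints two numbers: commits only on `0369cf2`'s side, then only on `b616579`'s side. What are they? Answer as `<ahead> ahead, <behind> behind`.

2 ahead, 0 behind

Reachable from 0369cf2: {0369cf2, 1c72241, b616579}.
Reachable from b616579: {b616579}.
Only in 0369cf2's history (ahead): {0369cf2, 1c72241} — 2.
Only in b616579's history (behind): {} — 0.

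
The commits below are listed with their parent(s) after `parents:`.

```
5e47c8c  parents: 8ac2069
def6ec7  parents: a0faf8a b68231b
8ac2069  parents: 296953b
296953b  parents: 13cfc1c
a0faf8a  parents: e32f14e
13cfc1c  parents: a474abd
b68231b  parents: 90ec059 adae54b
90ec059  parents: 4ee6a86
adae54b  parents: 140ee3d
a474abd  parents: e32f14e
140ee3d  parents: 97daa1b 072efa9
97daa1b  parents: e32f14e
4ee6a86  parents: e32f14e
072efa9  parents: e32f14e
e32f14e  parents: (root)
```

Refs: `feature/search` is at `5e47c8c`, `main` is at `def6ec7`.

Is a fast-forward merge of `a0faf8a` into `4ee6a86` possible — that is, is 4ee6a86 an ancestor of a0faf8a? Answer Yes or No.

No

A fast-forward from 4ee6a86 to a0faf8a is possible iff 4ee6a86 is an ancestor of a0faf8a.
Ancestors of a0faf8a: {a0faf8a, e32f14e}.
4ee6a86 is not among them, so fast-forward is not possible.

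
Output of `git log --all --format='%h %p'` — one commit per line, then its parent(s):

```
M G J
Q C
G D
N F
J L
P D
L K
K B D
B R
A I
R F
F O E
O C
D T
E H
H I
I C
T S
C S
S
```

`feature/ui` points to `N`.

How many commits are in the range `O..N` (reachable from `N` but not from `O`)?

Reachable from N: {C, E, F, H, I, N, O, S}.
Reachable from O: {C, O, S}.
In N's history but not O's: {E, F, H, I, N} — 5 commits.

5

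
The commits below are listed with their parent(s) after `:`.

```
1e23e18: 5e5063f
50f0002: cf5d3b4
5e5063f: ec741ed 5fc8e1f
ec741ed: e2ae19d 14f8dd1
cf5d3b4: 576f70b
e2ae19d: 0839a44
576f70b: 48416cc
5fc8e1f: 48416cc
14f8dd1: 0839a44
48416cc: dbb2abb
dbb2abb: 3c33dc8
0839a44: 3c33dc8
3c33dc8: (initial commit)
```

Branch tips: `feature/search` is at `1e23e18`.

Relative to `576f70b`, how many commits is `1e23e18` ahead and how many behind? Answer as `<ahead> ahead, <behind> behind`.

7 ahead, 1 behind

Reachable from 1e23e18: {0839a44, 14f8dd1, 1e23e18, 3c33dc8, 48416cc, 5e5063f, 5fc8e1f, dbb2abb, e2ae19d, ec741ed}.
Reachable from 576f70b: {3c33dc8, 48416cc, 576f70b, dbb2abb}.
Only in 1e23e18's history (ahead): {0839a44, 14f8dd1, 1e23e18, 5e5063f, 5fc8e1f, e2ae19d, ec741ed} — 7.
Only in 576f70b's history (behind): {576f70b} — 1.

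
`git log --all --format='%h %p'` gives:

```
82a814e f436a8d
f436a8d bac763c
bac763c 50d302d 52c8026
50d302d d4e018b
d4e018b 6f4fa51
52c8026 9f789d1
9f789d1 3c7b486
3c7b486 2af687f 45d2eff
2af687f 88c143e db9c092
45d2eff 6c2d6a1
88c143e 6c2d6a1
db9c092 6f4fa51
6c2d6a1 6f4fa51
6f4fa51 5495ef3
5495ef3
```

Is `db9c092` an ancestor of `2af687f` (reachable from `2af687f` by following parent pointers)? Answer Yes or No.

Ancestors of 2af687f (commits reachable by following parents): {2af687f, 5495ef3, 6c2d6a1, 6f4fa51, 88c143e, db9c092}.
db9c092 is in that set, so it is an ancestor of 2af687f.

Yes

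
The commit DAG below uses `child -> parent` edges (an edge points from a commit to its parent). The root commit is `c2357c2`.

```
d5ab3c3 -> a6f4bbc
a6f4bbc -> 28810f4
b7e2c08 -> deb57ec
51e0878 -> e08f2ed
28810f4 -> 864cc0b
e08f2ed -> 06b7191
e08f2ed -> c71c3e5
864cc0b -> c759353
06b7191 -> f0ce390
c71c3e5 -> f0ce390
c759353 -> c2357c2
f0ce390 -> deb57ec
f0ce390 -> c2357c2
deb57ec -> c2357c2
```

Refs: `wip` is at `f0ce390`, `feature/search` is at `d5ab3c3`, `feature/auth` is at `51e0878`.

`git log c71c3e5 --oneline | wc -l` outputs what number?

Walking parent pointers from c71c3e5: reachable set = {c2357c2, c71c3e5, deb57ec, f0ce390}.
That is 4 commits.

4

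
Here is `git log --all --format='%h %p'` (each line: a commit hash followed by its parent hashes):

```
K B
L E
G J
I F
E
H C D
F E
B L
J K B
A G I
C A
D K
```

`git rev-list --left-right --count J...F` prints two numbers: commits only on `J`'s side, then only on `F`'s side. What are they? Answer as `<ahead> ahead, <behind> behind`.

4 ahead, 1 behind

Reachable from J: {B, E, J, K, L}.
Reachable from F: {E, F}.
Only in J's history (ahead): {B, J, K, L} — 4.
Only in F's history (behind): {F} — 1.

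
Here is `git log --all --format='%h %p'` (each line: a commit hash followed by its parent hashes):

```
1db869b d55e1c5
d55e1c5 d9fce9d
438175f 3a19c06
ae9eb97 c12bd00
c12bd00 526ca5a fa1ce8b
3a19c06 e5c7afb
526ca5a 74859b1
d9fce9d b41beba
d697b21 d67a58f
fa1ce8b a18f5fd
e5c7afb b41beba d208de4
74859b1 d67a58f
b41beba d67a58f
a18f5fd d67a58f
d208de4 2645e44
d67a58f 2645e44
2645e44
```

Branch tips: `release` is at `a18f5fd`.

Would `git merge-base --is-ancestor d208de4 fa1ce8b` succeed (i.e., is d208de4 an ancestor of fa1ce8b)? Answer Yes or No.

Ancestors of fa1ce8b: {2645e44, a18f5fd, d67a58f, fa1ce8b}.
d208de4 is not in that set, so it is not an ancestor of fa1ce8b.

No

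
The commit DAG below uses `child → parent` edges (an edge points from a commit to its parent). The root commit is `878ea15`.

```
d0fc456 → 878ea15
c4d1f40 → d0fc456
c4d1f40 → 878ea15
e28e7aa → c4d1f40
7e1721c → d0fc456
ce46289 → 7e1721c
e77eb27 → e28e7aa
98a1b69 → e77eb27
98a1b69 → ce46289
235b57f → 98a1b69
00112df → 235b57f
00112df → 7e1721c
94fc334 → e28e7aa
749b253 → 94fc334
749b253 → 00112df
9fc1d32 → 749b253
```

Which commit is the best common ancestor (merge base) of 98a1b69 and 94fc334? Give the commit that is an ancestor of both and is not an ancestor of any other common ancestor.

Ancestors of 98a1b69: {7e1721c, 878ea15, 98a1b69, c4d1f40, ce46289, d0fc456, e28e7aa, e77eb27}.
Ancestors of 94fc334: {878ea15, 94fc334, c4d1f40, d0fc456, e28e7aa}.
Common ancestors: {878ea15, c4d1f40, d0fc456, e28e7aa}.
Among these, e28e7aa is not an ancestor of any other common ancestor — it is the merge base.

e28e7aa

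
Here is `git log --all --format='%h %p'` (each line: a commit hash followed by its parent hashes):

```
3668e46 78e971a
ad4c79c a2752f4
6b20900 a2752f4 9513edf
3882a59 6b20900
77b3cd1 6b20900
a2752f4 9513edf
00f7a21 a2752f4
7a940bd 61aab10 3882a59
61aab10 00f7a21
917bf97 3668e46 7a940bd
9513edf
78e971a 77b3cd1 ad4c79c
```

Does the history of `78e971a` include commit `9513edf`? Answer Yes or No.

Ancestors of 78e971a (commits reachable by following parents): {6b20900, 77b3cd1, 78e971a, 9513edf, a2752f4, ad4c79c}.
9513edf is in that set, so it is an ancestor of 78e971a.

Yes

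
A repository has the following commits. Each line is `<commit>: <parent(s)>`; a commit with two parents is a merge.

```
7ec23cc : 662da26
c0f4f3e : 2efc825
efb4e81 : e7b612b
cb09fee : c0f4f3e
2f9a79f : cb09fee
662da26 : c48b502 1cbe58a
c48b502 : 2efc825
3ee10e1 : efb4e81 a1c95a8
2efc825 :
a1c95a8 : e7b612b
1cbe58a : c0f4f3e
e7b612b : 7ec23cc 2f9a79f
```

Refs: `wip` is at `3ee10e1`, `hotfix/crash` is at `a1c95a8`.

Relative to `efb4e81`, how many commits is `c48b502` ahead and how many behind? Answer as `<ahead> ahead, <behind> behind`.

0 ahead, 8 behind

Reachable from c48b502: {2efc825, c48b502}.
Reachable from efb4e81: {1cbe58a, 2efc825, 2f9a79f, 662da26, 7ec23cc, c0f4f3e, c48b502, cb09fee, e7b612b, efb4e81}.
Only in c48b502's history (ahead): {} — 0.
Only in efb4e81's history (behind): {1cbe58a, 2f9a79f, 662da26, 7ec23cc, c0f4f3e, cb09fee, e7b612b, efb4e81} — 8.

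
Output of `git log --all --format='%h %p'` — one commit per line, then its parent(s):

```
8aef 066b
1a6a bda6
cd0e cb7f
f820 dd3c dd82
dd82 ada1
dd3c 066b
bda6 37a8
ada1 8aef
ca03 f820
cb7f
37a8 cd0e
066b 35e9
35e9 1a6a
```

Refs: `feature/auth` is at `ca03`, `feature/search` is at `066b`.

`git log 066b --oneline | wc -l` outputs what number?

Walking parent pointers from 066b: reachable set = {066b, 1a6a, 35e9, 37a8, bda6, cb7f, cd0e}.
That is 7 commits.

7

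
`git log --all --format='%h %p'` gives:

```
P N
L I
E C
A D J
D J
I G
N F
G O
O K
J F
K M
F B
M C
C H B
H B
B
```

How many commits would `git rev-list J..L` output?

Reachable from L: {B, C, G, H, I, K, L, M, O}.
Reachable from J: {B, F, J}.
In L's history but not J's: {C, G, H, I, K, L, M, O} — 8 commits.

8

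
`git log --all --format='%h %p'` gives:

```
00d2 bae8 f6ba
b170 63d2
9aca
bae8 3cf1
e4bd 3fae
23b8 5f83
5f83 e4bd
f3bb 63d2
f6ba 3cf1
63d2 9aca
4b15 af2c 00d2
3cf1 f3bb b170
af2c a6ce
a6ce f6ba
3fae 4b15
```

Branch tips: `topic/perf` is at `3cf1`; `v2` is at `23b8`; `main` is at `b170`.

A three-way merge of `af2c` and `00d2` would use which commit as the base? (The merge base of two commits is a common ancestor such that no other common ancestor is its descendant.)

f6ba

Ancestors of af2c: {3cf1, 63d2, 9aca, a6ce, af2c, b170, f3bb, f6ba}.
Ancestors of 00d2: {00d2, 3cf1, 63d2, 9aca, b170, bae8, f3bb, f6ba}.
Common ancestors: {3cf1, 63d2, 9aca, b170, f3bb, f6ba}.
Among these, f6ba is not an ancestor of any other common ancestor — it is the merge base.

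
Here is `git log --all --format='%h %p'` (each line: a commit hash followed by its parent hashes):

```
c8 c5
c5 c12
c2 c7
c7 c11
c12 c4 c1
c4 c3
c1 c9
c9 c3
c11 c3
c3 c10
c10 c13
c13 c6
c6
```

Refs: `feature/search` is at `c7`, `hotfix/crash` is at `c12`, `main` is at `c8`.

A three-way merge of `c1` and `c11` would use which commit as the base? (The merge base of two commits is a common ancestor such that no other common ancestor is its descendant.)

c3

Ancestors of c1: {c1, c10, c13, c3, c6, c9}.
Ancestors of c11: {c10, c11, c13, c3, c6}.
Common ancestors: {c10, c13, c3, c6}.
Among these, c3 is not an ancestor of any other common ancestor — it is the merge base.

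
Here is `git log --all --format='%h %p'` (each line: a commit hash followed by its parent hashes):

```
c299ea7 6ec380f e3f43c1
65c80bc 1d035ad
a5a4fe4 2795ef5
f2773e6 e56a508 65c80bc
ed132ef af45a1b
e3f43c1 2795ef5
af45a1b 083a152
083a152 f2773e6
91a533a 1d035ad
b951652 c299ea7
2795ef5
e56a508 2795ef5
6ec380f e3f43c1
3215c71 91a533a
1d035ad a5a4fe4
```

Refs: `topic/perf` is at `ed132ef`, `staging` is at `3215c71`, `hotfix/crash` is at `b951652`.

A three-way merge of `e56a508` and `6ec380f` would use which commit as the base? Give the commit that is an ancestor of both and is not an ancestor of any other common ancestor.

Ancestors of e56a508: {2795ef5, e56a508}.
Ancestors of 6ec380f: {2795ef5, 6ec380f, e3f43c1}.
Common ancestors: {2795ef5}.
The only common ancestor is 2795ef5, so it is the merge base.

2795ef5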